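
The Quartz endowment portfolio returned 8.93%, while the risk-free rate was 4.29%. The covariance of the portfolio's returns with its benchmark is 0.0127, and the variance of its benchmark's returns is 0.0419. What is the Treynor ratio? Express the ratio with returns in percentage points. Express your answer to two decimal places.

15.31

β = Cov / Var = 0.0127 / 0.0419 = 0.3031
Treynor = (Rp − Rf) / β = (8.93% − 4.29%) / 0.3031 = 4.64 / 0.3031 = 15.3085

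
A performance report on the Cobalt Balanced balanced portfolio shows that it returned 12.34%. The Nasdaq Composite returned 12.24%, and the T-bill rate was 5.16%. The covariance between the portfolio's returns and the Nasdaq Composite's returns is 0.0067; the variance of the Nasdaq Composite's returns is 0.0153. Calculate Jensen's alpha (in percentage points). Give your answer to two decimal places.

4.08

β = Cov / Var = 0.0067 / 0.0153 = 0.4379
E[R] = Rf + β(Rm − Rf) = 5.16% + 0.4379 × (12.24% − 5.16%) = 8.2603%
α = Rp − E[R] = 12.34% − 8.2603% = 4.0797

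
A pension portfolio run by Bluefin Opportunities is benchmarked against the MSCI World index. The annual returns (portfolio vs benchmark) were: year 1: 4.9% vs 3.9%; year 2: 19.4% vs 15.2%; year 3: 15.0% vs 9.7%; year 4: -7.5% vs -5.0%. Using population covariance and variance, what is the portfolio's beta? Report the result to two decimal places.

r̄p = 7.9500%,  r̄m = 5.9500%
Cov = Σ(rp − r̄p)(rm − r̄m) / 4 = 76.9450
Var(rm) = Σ(rm − r̄m)² / 4 = 55.9325
β = Cov / Var = 76.9450 / 55.9325 = 1.3757

1.38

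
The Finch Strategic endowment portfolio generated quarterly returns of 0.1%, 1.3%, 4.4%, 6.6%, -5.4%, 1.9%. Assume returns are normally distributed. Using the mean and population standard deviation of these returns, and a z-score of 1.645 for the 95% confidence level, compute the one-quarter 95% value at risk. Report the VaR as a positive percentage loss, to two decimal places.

μ = (0.1 + 1.3 + 4.4 + 6.6 − 5.4 + 1.9) / 6 = 1.4833%
Σ(r − μ)² = 84.1883; population σ = √(84.1883/6) = 3.7458%
VaR = −(μ − z·σ) = −(1.4833 − 1.645 × 3.7458) = −(-4.6785) = 4.6785%

4.68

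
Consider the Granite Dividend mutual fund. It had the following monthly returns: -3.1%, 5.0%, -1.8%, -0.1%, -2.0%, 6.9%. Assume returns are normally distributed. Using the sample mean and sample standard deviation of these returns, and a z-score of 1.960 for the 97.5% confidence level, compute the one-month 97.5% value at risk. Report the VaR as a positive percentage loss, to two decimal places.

r̄ = (-3.1 + 5 − 1.8 − 0.1 − 2 + 6.9) / 6 = 4.90 / 6 = 0.8167%
Sample σ = √[Σ(r − r̄)² / 5] = √[85.4683 / 5] = √17.0937 = 4.1345%
VaR = −(r̄ − z·σ) = −(0.8167 − 1.960 × 4.1345) = −(-7.2869) = 7.2869%

7.29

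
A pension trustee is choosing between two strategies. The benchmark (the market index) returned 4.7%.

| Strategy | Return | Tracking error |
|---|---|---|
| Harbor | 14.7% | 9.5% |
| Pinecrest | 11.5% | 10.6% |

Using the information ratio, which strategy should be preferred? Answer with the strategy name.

Harbor: IR = (14.7% − 4.7%) / 9.5% = 1.053
Pinecrest: IR = (11.5% − 4.7%) / 10.6% = 0.642
Highest: Harbor (1.053).

Harbor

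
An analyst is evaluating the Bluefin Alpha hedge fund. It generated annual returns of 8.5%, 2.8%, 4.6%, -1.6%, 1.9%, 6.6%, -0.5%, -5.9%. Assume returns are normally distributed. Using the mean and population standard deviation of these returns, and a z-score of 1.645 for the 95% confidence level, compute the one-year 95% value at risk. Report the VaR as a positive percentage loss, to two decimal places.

5.13

r̄ = (8.5 + 2.8 + 4.6 − 1.6 + 1.9 + 6.6 − 0.5 − 5.9) / 8 = 16.40 / 8 = 2.0500%
Σ(r − r̄)² = (8.5 − 2.0500)² + (2.8 − 2.0500)² + … = 152.4200
population σ = √(152.4200 / 8) = √19.0525 = 4.3649%
VaR = −(r̄ − z·σ) = −(2.0500 − 1.645 × 4.3649) = −(-5.1303) = 5.1303%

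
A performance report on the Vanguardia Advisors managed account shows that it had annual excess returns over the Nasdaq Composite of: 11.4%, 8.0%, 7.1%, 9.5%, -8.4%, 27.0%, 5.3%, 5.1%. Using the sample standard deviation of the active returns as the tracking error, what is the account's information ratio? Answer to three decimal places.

0.837

μ = (11.4 + 8 + 7.1 + 9.5 − 8.4 + 27 + 5.3 + 5.1) / 8 = 65.00 / 8 = 8.1250%
Σ(r − μ)² = 660.1550; sample σ = √(660.1550/7) = 9.7112%
IR = μ / tracking error = 8.1250 / 9.7112 = 0.8367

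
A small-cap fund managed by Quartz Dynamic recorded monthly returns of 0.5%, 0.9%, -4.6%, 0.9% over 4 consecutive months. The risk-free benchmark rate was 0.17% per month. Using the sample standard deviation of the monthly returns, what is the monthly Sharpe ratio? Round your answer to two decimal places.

r̄ = (0.5 + 0.9 − 4.6 + 0.9) / 4 = -0.5750%
Σ(r − r̄)² = (0.5 − (-0.5750))² + (0.9 − (-0.5750))² + … = 21.7075
σ = √[21.7075 / 3] = 2.6900%
Sharpe = (r̄ − rf) / σ = (-0.5750 − 0.17) / 2.6900 = -0.7450 / 2.6900 = -0.2770

-0.28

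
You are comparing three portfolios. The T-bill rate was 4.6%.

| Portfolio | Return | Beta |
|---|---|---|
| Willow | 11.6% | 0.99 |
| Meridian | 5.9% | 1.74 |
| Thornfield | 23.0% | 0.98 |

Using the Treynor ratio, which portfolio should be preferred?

Thornfield

Willow: Treynor = (11.6% − 4.6%) / 0.99 = 7.071
Meridian: Treynor = (5.9% − 4.6%) / 1.74 = 0.747
Thornfield: Treynor = (23.0% − 4.6%) / 0.98 = 18.776
Highest: Thornfield (18.776).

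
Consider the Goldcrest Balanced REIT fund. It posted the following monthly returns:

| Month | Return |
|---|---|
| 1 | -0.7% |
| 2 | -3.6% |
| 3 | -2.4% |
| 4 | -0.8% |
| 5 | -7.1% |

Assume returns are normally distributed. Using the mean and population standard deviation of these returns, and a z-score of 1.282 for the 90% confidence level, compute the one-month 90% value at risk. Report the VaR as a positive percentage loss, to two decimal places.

r̄ = (-0.7 − 3.6 − 2.4 − 0.8 − 7.1) / 5 = -2.9200%
Σ(r − r̄)² = 27.6280; population σ = √(27.6280/5) = 2.3507%
VaR = −(r̄ − z·σ) = −(-2.9200 − 1.282 × 2.3507) = −(-5.9336) = 5.9336%

5.93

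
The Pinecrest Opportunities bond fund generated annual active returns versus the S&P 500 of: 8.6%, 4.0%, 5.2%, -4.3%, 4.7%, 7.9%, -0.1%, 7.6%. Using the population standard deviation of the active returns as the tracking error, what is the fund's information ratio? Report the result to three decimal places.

μ = (8.6 + 4 + 5.2 − 4.3 + 4.7 + 7.9 − 0.1 + 7.6) / 8 = 33.60 / 8 = 4.2000%
Population std dev = √[136.6400 / 8] = 4.1328%
IR = μ / tracking error = 4.2000 / 4.1328 = 1.0163

1.016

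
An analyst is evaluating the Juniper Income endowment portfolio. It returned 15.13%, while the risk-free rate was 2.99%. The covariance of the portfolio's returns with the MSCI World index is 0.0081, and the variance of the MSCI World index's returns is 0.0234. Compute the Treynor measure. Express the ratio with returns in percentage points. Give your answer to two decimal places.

β = Cov / Var = 0.0081 / 0.0234 = 0.3462
Treynor = (Rp − Rf) / β = (15.13% − 2.99%) / 0.3462 = 12.14 / 0.3462 = 35.0664

35.07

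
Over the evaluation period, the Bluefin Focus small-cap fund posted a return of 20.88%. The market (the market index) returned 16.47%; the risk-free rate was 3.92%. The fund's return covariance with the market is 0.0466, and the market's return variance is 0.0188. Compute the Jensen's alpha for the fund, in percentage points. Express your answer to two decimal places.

β = Cov / Var = 0.0466 / 0.0188 = 2.4787
E[R] = Rf + β(Rm − Rf) = 3.92% + 2.4787 × (16.47% − 3.92%) = 35.0277%
α = Rp − E[R] = 20.88% − 35.0277% = -14.1477

-14.15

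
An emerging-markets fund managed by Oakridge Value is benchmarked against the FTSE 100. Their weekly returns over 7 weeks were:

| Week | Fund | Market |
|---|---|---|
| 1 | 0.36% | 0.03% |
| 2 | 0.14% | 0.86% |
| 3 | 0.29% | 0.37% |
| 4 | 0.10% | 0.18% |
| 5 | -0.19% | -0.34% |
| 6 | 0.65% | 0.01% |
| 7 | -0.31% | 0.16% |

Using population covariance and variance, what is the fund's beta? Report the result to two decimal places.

r̄p = 0.1486%,  r̄m = 0.1814%
Cov = Σ(rp − r̄p)(rm − r̄m) / 7 = 0.0128
Var(rm) = Σ(rm − r̄m)² / 7 = 0.1172
β = Cov / Var = 0.0128 / 0.1172 = 0.1092

0.11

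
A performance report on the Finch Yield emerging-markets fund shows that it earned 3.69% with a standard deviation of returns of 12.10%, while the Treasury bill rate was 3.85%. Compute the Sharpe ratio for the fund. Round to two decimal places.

Sharpe = (Rp − Rf) / σp = (3.69% − 3.85%) / 12.10% = -0.16% / 12.10% = -0.0132

-0.01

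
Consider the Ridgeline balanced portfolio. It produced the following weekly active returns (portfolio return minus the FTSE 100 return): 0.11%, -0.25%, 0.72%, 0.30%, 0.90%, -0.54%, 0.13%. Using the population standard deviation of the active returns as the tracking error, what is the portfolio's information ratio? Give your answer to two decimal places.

0.42

μ = (0.11 − 0.25 + 0.72 + 0.3 + 0.9 − 0.54 + 0.13) / 7 = 1.370 / 7 = 0.1957%
Σ(r − μ)² = (0.11 − 0.1957)² + (-0.25 − 0.1957)² + … = 1.5334
population σ = √(1.5334 / 7) = √0.2191 = 0.4681%
IR = μ / tracking error = 0.1957 / 0.4681 = 0.4181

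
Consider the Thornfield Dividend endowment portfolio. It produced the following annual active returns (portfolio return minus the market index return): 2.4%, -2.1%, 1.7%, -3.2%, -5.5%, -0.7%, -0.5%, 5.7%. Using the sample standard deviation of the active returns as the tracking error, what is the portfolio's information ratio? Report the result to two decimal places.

r̄ = (2.4 − 2.1 + 1.7 − 3.2 − 5.5 − 0.7 − 0.5 + 5.7) / 8 = -2.20 / 8 = -0.2750%
Sample std dev = √[86.1750 / 7] = 3.5087%
IR = r̄ / tracking error = -0.2750 / 3.5087 = -0.0784

-0.08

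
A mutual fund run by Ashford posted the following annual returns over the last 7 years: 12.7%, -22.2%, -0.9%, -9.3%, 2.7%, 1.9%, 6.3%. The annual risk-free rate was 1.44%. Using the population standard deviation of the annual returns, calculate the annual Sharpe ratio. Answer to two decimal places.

-0.26

Mean return r̄ = -8.80 / 7 = -1.2571%
Population σ = √[Σ(r − r̄)² / 7] = √[780.9571 / 7] = √111.5653 = 10.5624%
Sharpe = (r̄ − rf) / σ = (-1.2571 − 1.44) / 10.5624 = -2.6971 / 10.5624 = -0.2553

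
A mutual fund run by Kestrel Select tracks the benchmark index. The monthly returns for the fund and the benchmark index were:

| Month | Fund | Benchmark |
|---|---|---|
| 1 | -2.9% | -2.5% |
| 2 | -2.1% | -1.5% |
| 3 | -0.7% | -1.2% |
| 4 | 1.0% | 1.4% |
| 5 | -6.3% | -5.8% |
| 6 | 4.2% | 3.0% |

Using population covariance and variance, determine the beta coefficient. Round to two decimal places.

r̄p = -1.1333%,  r̄m = -1.1000%
Cov = Σ(rp − r̄p)(rm − r̄m) / 6 = 9.0500
Var(rm) = Σ(rm − r̄m)² / 6 = 7.8800
β = Cov / Var = 9.0500 / 7.8800 = 1.1485

1.15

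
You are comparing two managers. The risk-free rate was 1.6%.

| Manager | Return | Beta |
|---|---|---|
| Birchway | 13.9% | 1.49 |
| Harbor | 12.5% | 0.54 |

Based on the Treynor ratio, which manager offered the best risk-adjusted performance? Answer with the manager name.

Harbor

Birchway: Treynor = (13.9% − 1.6%) / 1.49 = 8.255
Harbor: Treynor = (12.5% − 1.6%) / 0.54 = 20.185
Highest: Harbor (20.185).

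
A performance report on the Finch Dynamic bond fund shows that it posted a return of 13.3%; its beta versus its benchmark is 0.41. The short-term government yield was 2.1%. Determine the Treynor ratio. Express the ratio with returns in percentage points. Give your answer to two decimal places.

27.32

Treynor = (Rp − Rf) / β = (13.3% − 2.1%) / 0.41 = 11.20 / 0.41 = 27.3171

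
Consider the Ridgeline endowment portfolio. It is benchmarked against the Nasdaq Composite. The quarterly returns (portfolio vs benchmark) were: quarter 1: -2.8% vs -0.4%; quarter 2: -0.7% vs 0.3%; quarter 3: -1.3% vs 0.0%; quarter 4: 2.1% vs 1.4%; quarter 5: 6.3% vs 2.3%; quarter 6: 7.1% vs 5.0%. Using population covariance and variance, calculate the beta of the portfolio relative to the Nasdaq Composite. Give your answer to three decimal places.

1.909

r̄p = 1.7833%,  r̄m = 1.4333%
Cov = Σ(rp − r̄p)(rm − r̄m) / 6 = 6.4172
Var(rm) = Σ(rm − r̄m)² / 6 = 3.3622
β = Cov / Var = 6.4172 / 3.3622 = 1.9086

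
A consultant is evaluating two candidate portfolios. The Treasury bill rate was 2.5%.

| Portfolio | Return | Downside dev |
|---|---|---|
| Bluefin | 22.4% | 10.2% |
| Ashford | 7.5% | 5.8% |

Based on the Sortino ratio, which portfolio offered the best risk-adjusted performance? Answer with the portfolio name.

Bluefin: Sortino ratio = (22.4% − 2.5%) / 10.2% = 1.951
Ashford: Sortino ratio = (7.5% − 2.5%) / 5.8% = 0.862
Highest: Bluefin (1.951).

Bluefin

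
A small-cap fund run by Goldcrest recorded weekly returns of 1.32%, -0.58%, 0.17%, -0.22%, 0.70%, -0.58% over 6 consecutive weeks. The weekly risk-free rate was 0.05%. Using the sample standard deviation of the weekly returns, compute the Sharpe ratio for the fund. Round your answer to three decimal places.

r̄ = (1.32 − 0.58 + 0.17 − 0.22 + 0.7 − 0.58) / 6 = 0.810 / 6 = 0.1350%
Σ(r − r̄)² = 2.8732; sample σ = √(2.8732/5) = 0.7581%
Sharpe = (r̄ − rf) / σ = (0.1350 − 0.05) / 0.7581 = 0.0850 / 0.7581 = 0.1121

0.112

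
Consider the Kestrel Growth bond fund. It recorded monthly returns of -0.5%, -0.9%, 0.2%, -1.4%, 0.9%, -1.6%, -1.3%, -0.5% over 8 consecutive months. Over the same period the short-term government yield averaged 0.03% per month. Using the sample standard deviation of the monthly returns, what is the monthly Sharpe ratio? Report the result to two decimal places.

-0.78

μ = (-0.5 − 0.9 + 0.2 − 1.4 + 0.9 − 1.6 − 1.3 − 0.5) / 8 = -0.6375%
Sample std dev = √[5.1188 / 7] = 0.8551%
Sharpe = (μ − rf) / σ = (-0.6375 − 0.03) / 0.8551 = -0.6675 / 0.8551 = -0.7806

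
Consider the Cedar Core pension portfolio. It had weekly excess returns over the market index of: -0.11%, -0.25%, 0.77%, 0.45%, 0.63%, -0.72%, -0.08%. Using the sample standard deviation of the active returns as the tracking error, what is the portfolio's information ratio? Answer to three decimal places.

0.184

r̄ = (-0.11 − 0.25 + 0.77 + 0.45 + 0.63 − 0.72 − 0.08) / 7 = 0.0986%
Σ(r − r̄)² = (-0.11 − 0.0986)² + (-0.25 − 0.0986)² + … = 1.7237
σ = √[1.7237 / 6] = 0.5360%
IR = r̄ / tracking error = 0.0986 / 0.5360 = 0.1840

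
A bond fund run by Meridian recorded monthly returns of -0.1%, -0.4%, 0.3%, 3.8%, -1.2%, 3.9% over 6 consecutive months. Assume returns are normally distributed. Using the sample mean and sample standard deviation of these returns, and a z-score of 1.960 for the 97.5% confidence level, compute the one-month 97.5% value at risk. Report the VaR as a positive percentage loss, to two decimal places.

r̄ = (-0.1 − 0.4 + 0.3 + 3.8 − 1.2 + 3.9) / 6 = 1.0500%
Σ(r − r̄)² = (-0.1 − 1.0500)² + (-0.4 − 1.0500)² + … = 24.7350
sample σ = √(24.7350 / 5) = √4.9470 = 2.2242%
VaR = −(r̄ − z·σ) = −(1.0500 − 1.960 × 2.2242) = −(-3.3094) = 3.3094%

3.31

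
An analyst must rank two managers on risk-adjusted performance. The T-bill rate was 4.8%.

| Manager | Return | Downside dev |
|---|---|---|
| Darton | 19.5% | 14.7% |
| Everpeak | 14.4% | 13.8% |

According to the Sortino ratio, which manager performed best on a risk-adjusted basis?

Darton: Sortino ratio = (19.5% − 4.8%) / 14.7% = 1.000
Everpeak: Sortino ratio = (14.4% − 4.8%) / 13.8% = 0.696
Highest: Darton (1.000).

Darton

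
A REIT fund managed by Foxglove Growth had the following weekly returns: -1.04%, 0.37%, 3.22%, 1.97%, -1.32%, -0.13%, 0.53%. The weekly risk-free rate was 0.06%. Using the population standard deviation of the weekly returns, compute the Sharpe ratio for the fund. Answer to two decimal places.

Mean return r̄ = 3.600 / 7 = 0.5143%
Σ(r − r̄)² = (-1.04 − 0.5143)² + (0.37 − 0.5143)² + … = 15.6566
σ = √[15.6566 / 7] = 1.4955%
Sharpe = (r̄ − rf) / σ = (0.5143 − 0.06) / 1.4955 = 0.4543 / 1.4955 = 0.3038

0.30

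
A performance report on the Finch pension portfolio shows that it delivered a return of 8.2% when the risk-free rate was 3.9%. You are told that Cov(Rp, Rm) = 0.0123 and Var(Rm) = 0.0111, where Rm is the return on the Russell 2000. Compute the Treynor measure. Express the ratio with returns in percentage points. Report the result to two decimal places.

β = Cov / Var = 0.0123 / 0.0111 = 1.1081
Treynor = (Rp − Rf) / β = (8.2% − 3.9%) / 1.1081 = 4.30 / 1.1081 = 3.8805

3.88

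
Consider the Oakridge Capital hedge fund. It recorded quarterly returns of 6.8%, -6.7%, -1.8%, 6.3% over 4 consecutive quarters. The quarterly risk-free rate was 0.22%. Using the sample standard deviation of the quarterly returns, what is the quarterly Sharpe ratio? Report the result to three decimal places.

0.142

r̄ = (6.8 − 6.7 − 1.8 + 6.3) / 4 = 4.60 / 4 = 1.1500%
Σ(r − r̄)² = (6.8 − 1.1500)² + (-6.7 − 1.1500)² + (-1.8 − 1.1500)² + … = 128.7700
sample σ = √(128.7700 / 3) = √42.9233 = 6.5516%
Sharpe = (r̄ − rf) / σ = (1.1500 − 0.22) / 6.5516 = 0.9300 / 6.5516 = 0.1420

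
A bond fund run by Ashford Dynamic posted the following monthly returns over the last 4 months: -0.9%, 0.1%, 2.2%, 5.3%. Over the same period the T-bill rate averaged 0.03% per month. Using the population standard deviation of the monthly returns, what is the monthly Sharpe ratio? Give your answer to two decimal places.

0.69

Mean return r̄ = 6.70 / 4 = 1.6750%
Population std dev = √[22.5275 / 4] = 2.3732%
Sharpe = (r̄ − rf) / σ = (1.6750 − 0.03) / 2.3732 = 1.6450 / 2.3732 = 0.6932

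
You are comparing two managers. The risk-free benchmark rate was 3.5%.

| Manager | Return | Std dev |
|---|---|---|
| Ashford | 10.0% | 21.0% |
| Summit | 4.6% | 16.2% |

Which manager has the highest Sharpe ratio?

Ashford

Ashford: Sharpe ratio = (10.0% − 3.5%) / 21.0% = 0.310
Summit: Sharpe ratio = (4.6% − 3.5%) / 16.2% = 0.068
Highest: Ashford (0.310).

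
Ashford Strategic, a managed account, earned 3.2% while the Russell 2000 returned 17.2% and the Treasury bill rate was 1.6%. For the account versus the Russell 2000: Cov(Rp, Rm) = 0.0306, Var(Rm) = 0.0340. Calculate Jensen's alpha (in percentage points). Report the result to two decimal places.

β = Cov / Var = 0.0306 / 0.0340 = 0.9000
E[R] = Rf + β(Rm − Rf) = 1.6% + 0.9000 × (17.2% − 1.6%) = 15.6400%
α = Rp − E[R] = 3.2% − 15.6400% = -12.4400

-12.44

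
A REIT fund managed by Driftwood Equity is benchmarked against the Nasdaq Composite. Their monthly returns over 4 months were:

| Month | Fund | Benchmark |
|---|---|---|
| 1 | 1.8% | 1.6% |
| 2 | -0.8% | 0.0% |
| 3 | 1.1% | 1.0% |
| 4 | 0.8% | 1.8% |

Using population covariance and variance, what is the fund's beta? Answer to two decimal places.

1.14

r̄p = 0.7250%,  r̄m = 1.1000%
Cov = Σ(rp − r̄p)(rm − r̄m) / 4 = 0.5575
Var(rm) = Σ(rm − r̄m)² / 4 = 0.4900
β = Cov / Var = 0.5575 / 0.4900 = 1.1378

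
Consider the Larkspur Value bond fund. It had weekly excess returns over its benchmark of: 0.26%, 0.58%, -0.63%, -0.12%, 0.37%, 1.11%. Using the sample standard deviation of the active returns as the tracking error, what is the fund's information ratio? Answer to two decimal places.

r̄ = (0.26 + 0.58 − 0.63 − 0.12 + 0.37 + 1.11) / 6 = 0.2617%
Sample std dev = √[1.7735 / 5] = 0.5956%
IR = r̄ / tracking error = 0.2617 / 0.5956 = 0.4394

0.44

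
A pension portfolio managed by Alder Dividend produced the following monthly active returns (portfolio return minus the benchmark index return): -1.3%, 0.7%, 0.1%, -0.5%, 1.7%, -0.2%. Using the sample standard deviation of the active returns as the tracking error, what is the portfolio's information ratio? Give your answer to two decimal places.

r̄ = (-1.3 + 0.7 + 0.1 − 0.5 + 1.7 − 0.2) / 6 = 0.50 / 6 = 0.0833%
Σ(r − r̄)² = (-1.3 − 0.0833)² + (0.7 − 0.0833)² + … = 5.3283
σ = √[5.3283 / 5] = 1.0323%
IR = r̄ / tracking error = 0.0833 / 1.0323 = 0.0807

0.08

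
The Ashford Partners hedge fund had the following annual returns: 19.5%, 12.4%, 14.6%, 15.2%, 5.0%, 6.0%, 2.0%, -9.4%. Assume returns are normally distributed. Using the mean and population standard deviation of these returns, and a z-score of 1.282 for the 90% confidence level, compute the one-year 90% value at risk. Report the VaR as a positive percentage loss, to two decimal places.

r̄ = (19.5 + 12.4 + 14.6 + 15.2 + 5 + 6 + 2 − 9.4) / 8 = 8.1625%
Population σ = √[Σ(r − r̄)² / 8] = √[598.5588 / 8] = √74.8199 = 8.6498%
VaR = −(r̄ − z·σ) = −(8.1625 − 1.282 × 8.6498) = −(-2.9265) = 2.9265%

2.93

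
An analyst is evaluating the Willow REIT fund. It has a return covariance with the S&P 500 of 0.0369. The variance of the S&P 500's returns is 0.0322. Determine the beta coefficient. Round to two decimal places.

1.15

β = Cov(Rp, Rm) / Var(Rm) = 0.0369 / 0.0322 = 1.1460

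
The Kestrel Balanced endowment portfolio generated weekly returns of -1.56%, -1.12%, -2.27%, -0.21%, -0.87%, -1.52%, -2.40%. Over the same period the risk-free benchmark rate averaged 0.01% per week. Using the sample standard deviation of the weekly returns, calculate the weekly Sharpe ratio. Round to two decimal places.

-1.86

Mean return μ = -9.950 / 7 = -1.4214%
Σ(r − μ)² = (-1.56 − (-1.4214))² + (-1.12 − (-1.4214))² + (-2.27 − (-1.4214))² + … = 3.5691
σ = √[3.5691 / 6] = 0.7713%
Sharpe = (μ − rf) / σ = (-1.4214 − 0.01) / 0.7713 = -1.4314 / 0.7713 = -1.8558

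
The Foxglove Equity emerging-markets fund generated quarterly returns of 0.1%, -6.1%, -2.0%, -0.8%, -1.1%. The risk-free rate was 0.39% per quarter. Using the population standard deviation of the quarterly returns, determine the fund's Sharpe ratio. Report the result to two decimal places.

μ = (0.1 − 6.1 − 2 − 0.8 − 1.1) / 5 = -1.9800%
Σ(r − μ)² = 23.4680; population σ = √(23.4680/5) = 2.1665%
Sharpe = (μ − rf) / σ = (-1.9800 − 0.39) / 2.1665 = -2.3700 / 2.1665 = -1.0939

-1.09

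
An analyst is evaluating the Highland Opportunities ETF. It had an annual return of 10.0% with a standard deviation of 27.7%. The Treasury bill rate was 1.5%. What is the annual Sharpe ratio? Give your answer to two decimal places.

Sharpe = (Rp − Rf) / σp = (10.0% − 1.5%) / 27.7% = 8.50% / 27.7% = 0.3069

0.31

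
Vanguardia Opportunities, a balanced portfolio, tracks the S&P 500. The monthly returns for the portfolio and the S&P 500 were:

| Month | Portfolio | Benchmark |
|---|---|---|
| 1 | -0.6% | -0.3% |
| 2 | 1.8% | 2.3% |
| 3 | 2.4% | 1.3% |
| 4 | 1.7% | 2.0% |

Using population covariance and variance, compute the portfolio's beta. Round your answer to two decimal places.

r̄p = 1.3250%,  r̄m = 1.3250%
Cov = Σ(rp − r̄p)(rm − r̄m) / 4 = 0.9544
Var(rm) = Σ(rm − r̄m)² / 4 = 1.0119
β = Cov / Var = 0.9544 / 1.0119 = 0.9432

0.94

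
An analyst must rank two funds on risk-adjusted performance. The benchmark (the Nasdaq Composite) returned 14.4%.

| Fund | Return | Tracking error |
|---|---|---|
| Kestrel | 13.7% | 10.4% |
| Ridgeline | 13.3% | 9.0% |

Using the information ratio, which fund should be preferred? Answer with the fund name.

Kestrel

Kestrel: IR = (13.7% − 14.4%) / 10.4% = -0.067
Ridgeline: IR = (13.3% − 14.4%) / 9.0% = -0.122
Highest: Kestrel (-0.067).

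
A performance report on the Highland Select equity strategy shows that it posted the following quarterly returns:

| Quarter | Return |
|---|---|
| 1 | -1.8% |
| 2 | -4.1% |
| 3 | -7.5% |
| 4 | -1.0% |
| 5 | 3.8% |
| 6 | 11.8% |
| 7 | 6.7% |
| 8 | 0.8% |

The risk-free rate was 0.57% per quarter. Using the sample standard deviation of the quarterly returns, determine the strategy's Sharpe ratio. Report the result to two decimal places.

r̄ = (-1.8 − 4.1 − 7.5 − 1 + 3.8 + 11.8 + 6.7 + 0.8) / 8 = 1.0875%
Σ(r − r̄)² = (-1.8 − 1.0875)² + (-4.1 − 1.0875)² + … = 267.0488
sample σ = √(267.0488 / 7) = √38.1498 = 6.1766%
Sharpe = (r̄ − rf) / σ = (1.0875 − 0.57) / 6.1766 = 0.5175 / 6.1766 = 0.0838

0.08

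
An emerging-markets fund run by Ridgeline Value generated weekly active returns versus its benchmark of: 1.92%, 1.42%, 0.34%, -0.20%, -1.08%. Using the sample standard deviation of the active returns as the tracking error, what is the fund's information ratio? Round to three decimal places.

Mean return r̄ = 2.400 / 5 = 0.4800%
Sample σ = √[Σ(r − r̄)² / 4] = √[5.8728 / 4] = √1.4682 = 1.2117%
IR = r̄ / tracking error = 0.4800 / 1.2117 = 0.3961

0.396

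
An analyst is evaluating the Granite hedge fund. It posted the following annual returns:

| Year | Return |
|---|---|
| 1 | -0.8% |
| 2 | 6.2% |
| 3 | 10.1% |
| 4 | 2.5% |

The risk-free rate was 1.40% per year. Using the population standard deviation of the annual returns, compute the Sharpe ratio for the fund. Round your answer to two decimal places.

μ = (-0.8 + 6.2 + 10.1 + 2.5) / 4 = 18.00 / 4 = 4.5000%
Σ(r − μ)² = (-0.8 − 4.5000)² + (6.2 − 4.5000)² + … = 66.3400
population σ = √(66.3400 / 4) = √16.5850 = 4.0725%
Sharpe = (μ − rf) / σ = (4.5000 − 1.4) / 4.0725 = 3.1000 / 4.0725 = 0.7612

0.76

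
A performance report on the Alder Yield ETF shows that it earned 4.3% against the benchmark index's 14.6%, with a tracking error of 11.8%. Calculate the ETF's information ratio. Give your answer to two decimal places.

IR = (Rp − Rb) / TE = (4.3% − 14.6%) / 11.8% = -10.30% / 11.8% = -0.8729

-0.87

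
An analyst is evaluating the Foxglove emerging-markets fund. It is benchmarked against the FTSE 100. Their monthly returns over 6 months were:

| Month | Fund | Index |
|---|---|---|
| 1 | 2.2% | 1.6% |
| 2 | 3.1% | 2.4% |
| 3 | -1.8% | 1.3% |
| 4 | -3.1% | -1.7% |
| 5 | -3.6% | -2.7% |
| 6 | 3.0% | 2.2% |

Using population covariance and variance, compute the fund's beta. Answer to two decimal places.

r̄p = -0.0333%,  r̄m = 0.5167%
Cov = Σ(rp − r̄p)(rm − r̄m) / 6 = 5.0522
Var(rm) = Σ(rm − r̄m)² / 6 = 3.9047
β = Cov / Var = 5.0522 / 3.9047 = 1.2939

1.29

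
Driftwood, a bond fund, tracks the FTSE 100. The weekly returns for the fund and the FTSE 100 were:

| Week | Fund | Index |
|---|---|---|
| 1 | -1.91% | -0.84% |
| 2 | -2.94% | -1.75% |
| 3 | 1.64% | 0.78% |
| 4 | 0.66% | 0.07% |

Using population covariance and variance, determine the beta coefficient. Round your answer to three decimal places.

1.922

r̄p = -0.6375%,  r̄m = -0.4350%
Cov = Σ(rp − r̄p)(rm − r̄m) / 4 = 1.7414
Var(rm) = Σ(rm − r̄m)² / 4 = 0.9061
β = Cov / Var = 1.7414 / 0.9061 = 1.9219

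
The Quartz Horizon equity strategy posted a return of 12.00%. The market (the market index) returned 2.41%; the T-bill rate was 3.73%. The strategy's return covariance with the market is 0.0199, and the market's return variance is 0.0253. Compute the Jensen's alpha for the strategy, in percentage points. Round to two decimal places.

9.31

β = Cov / Var = 0.0199 / 0.0253 = 0.7866
E[R] = Rf + β(Rm − Rf) = 3.73% + 0.7866 × (2.41% − 3.73%) = 2.6917%
α = Rp − E[R] = 12.00% − 2.6917% = 9.3083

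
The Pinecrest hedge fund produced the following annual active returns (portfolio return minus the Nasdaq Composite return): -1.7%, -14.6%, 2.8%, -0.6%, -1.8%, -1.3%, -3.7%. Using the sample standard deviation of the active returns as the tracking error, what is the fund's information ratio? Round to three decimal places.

r̄ = (-1.7 − 14.6 + 2.8 − 0.6 − 1.8 − 1.3 − 3.7) / 7 = -20.90 / 7 = -2.9857%
Σ(r − r̄)² = 180.4686; sample σ = √(180.4686/6) = 5.4844%
IR = r̄ / tracking error = -2.9857 / 5.4844 = -0.5444

-0.544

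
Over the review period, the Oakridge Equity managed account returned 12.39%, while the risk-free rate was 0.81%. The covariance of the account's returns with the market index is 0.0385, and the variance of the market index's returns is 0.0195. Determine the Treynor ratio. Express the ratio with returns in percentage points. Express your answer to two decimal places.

5.87

β = Cov / Var = 0.0385 / 0.0195 = 1.9744
Treynor = (Rp − Rf) / β = (12.39% − 0.81%) / 1.9744 = 11.58 / 1.9744 = 5.8651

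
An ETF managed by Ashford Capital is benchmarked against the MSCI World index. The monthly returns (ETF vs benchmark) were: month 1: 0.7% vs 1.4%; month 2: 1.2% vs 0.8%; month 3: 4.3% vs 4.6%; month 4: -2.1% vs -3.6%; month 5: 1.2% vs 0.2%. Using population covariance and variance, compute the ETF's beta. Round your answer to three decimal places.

r̄p = 1.0600%,  r̄m = 0.6800%
Cov = Σ(rp − r̄p)(rm − r̄m) / 5 = 5.1832
Var(rm) = Σ(rm − r̄m)² / 5 = 6.8896
β = Cov / Var = 5.1832 / 6.8896 = 0.7523

0.752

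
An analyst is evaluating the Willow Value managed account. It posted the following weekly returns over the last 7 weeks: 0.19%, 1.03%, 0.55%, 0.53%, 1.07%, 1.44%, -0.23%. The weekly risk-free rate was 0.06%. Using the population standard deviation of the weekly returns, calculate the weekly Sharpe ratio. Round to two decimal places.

r̄ = (0.19 + 1.03 + 0.55 + 0.53 + 1.07 + 1.44 − 0.23) / 7 = 0.6543%
Population σ = √[Σ(r − r̄)² / 7] = √[1.9552 / 7] = √0.2793 = 0.5285%
Sharpe = (r̄ − rf) / σ = (0.6543 − 0.06) / 0.5285 = 0.5943 / 0.5285 = 1.1245

1.12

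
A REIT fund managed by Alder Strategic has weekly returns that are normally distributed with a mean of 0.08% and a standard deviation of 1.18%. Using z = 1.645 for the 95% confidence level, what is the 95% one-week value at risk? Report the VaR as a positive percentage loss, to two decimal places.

VaR (as % loss) = −(μ − z·σ) = −(0.08% − 1.645 × 1.18%) = −(-1.8611%) = 1.8611%

1.86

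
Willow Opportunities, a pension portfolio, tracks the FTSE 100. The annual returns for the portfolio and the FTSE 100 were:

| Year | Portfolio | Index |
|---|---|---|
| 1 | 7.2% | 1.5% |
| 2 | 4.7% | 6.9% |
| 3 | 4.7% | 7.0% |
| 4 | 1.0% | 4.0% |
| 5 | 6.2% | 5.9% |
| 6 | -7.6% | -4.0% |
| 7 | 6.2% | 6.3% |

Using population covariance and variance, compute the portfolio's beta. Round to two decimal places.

r̄p = 3.2000%,  r̄m = 3.9429%
Cov = Σ(rp − r̄p)(rm − r̄m) / 7 = 13.9786
Var(rm) = Σ(rm − r̄m)² / 7 = 13.7910
β = Cov / Var = 13.9786 / 13.7910 = 1.0136

1.01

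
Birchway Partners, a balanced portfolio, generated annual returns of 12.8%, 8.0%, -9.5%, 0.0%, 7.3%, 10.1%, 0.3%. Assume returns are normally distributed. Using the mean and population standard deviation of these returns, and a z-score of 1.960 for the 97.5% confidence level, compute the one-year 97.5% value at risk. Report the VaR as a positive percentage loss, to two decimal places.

9.78

μ = (12.8 + 8 − 9.5 + 0 + 7.3 + 10.1 + 0.3) / 7 = 29.00 / 7 = 4.1429%
Population σ = √[Σ(r − μ)² / 7] = √[353.3371 / 7] = √50.4767 = 7.1047%
VaR = −(μ − z·σ) = −(4.1429 − 1.960 × 7.1047) = −(-9.7823) = 9.7823%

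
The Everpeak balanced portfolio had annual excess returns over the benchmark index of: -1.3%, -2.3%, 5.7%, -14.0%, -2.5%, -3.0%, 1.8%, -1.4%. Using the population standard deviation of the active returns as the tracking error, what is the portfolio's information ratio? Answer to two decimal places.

Mean return μ = -17.00 / 8 = -2.1250%
Population std dev = √[219.7950 / 8] = 5.2416%
IR = μ / tracking error = -2.1250 / 5.2416 = -0.4054

-0.41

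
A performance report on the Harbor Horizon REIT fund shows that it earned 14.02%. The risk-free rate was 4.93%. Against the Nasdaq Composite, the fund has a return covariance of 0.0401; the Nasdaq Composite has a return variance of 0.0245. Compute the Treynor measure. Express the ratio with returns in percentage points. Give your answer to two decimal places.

β = Cov / Var = 0.0401 / 0.0245 = 1.6367
Treynor = (Rp − Rf) / β = (14.02% − 4.93%) / 1.6367 = 9.09 / 1.6367 = 5.5539

5.55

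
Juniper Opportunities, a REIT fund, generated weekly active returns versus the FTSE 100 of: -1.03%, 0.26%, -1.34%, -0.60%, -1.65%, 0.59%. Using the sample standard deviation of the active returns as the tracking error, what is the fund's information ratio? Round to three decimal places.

-0.704

Mean return r̄ = -3.770 / 6 = -0.6283%
Sample σ = √[Σ(r − r̄)² / 5] = √[3.9859 / 5] = √0.7972 = 0.8929%
IR = r̄ / tracking error = -0.6283 / 0.8929 = -0.7037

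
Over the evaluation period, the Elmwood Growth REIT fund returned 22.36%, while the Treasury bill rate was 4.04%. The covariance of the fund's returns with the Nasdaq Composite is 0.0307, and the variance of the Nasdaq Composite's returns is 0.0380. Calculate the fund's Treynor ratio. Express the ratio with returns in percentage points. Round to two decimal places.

β = Cov / Var = 0.0307 / 0.0380 = 0.8079
Treynor = (Rp − Rf) / β = (22.36% − 4.04%) / 0.8079 = 18.32 / 0.8079 = 22.6761

22.68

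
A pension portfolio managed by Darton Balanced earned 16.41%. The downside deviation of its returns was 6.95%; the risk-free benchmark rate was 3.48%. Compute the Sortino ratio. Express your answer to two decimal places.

1.86

Sortino = (Rp − Rf) / σd = (16.41% − 3.48%) / 6.95% = 12.93% / 6.95% = 1.8604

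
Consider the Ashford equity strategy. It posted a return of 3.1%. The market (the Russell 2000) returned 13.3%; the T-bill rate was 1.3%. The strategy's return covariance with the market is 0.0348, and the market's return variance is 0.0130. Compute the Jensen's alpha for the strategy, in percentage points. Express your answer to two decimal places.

β = Cov / Var = 0.0348 / 0.0130 = 2.6769
E[R] = Rf + β(Rm − Rf) = 1.3% + 2.6769 × (13.3% − 1.3%) = 33.4228%
α = Rp − E[R] = 3.1% − 33.4228% = -30.3228

-30.32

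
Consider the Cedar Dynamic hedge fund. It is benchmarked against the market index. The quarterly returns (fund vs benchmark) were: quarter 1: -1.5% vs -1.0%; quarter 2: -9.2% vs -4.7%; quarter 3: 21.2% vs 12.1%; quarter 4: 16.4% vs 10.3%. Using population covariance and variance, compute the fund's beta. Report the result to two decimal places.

r̄p = 6.7250%,  r̄m = 4.1750%
Cov = Σ(rp − r̄p)(rm − r̄m) / 4 = 89.4681
Var(rm) = Σ(rm − r̄m)² / 4 = 51.4669
β = Cov / Var = 89.4681 / 51.4669 = 1.7384

1.74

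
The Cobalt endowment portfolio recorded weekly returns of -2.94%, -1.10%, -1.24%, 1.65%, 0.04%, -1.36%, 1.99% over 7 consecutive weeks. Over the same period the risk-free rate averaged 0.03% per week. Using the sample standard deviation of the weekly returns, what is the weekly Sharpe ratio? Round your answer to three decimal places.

μ = (-2.94 − 1.1 − 1.24 + 1.65 + 0.04 − 1.36 + 1.99) / 7 = -2.960 / 7 = -0.4229%
Σ(r − μ)² = 18.6733; sample σ = √(18.6733/6) = 1.7641%
Sharpe = (μ − rf) / σ = (-0.4229 − 0.03) / 1.7641 = -0.4529 / 1.7641 = -0.2567

-0.257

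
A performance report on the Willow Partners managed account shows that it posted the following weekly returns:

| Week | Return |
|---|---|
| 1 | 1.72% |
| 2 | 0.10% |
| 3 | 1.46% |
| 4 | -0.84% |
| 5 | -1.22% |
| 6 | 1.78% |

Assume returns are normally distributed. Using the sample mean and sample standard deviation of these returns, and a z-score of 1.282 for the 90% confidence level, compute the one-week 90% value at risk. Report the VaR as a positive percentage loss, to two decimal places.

1.22

r̄ = (1.72 + 0.1 + 1.46 − 0.84 − 1.22 + 1.78) / 6 = 3.000 / 6 = 0.5000%
Sample σ = √[Σ(r − r̄)² / 5] = √[8.9624 / 5] = √1.7925 = 1.3388%
VaR = −(r̄ − z·σ) = −(0.5000 − 1.282 × 1.3388) = −(-1.2163) = 1.2163%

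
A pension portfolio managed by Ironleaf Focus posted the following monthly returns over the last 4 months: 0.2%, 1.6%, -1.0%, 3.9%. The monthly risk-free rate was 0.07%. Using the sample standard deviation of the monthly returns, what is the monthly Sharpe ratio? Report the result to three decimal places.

0.525

μ = (0.2 + 1.6 − 1 + 3.9) / 4 = 1.1750%
Σ(r − μ)² = (0.2 − 1.1750)² + (1.6 − 1.1750)² + (-1 − 1.1750)² + … = 13.2875
sample σ = √(13.2875 / 3) = √4.4292 = 2.1046%
Sharpe = (μ − rf) / σ = (1.1750 − 0.07) / 2.1046 = 1.1050 / 2.1046 = 0.5250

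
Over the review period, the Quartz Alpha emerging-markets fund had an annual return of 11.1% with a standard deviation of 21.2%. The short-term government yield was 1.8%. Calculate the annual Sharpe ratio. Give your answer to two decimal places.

0.44

Sharpe = (Rp − Rf) / σp = (11.1% − 1.8%) / 21.2% = 9.30% / 21.2% = 0.4387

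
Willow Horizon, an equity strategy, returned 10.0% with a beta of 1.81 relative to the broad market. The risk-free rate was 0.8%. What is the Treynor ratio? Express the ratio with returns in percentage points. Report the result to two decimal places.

5.08

Treynor = (Rp − Rf) / β = (10.0% − 0.8%) / 1.81 = 9.20 / 1.81 = 5.0829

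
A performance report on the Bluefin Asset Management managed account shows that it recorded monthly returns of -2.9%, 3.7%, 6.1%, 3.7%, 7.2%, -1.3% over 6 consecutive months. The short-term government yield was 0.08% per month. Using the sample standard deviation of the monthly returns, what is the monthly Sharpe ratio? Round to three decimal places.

μ = (-2.9 + 3.7 + 6.1 + 3.7 + 7.2 − 1.3) / 6 = 2.7500%
Sample std dev = √[81.1550 / 5] = 4.0288%
Sharpe = (μ − rf) / σ = (2.7500 − 0.08) / 4.0288 = 2.6700 / 4.0288 = 0.6627

0.663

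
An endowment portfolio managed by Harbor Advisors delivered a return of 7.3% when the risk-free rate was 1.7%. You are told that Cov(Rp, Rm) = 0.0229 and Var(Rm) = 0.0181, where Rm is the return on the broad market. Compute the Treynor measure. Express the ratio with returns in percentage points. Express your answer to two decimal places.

4.43

β = Cov / Var = 0.0229 / 0.0181 = 1.2652
Treynor = (Rp − Rf) / β = (7.3% − 1.7%) / 1.2652 = 5.60 / 1.2652 = 4.4262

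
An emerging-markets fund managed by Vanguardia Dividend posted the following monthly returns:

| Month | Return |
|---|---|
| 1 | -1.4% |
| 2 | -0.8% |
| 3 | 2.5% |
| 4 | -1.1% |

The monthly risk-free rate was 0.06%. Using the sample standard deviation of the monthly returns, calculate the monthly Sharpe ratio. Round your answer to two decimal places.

r̄ = (-1.4 − 0.8 + 2.5 − 1.1) / 4 = -0.80 / 4 = -0.2000%
Σ(r − r̄)² = 9.9000; sample σ = √(9.9000/3) = 1.8166%
Sharpe = (r̄ − rf) / σ = (-0.2000 − 0.06) / 1.8166 = -0.2600 / 1.8166 = -0.1431

-0.14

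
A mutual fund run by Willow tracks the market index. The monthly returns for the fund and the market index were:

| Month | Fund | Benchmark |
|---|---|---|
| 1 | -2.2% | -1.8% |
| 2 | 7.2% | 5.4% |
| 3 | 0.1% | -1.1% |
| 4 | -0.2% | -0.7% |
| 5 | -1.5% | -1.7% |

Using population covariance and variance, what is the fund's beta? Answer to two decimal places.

1.23

r̄p = 0.6800%,  r̄m = 0.0200%
Cov = Σ(rp − r̄p)(rm − r̄m) / 5 = 9.0704
Var(rm) = Σ(rm − r̄m)² / 5 = 7.3976
β = Cov / Var = 9.0704 / 7.3976 = 1.2261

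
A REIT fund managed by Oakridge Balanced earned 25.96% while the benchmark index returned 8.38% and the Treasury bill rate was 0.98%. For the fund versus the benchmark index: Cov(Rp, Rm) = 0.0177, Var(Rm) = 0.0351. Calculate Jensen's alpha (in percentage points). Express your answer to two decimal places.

β = Cov / Var = 0.0177 / 0.0351 = 0.5043
E[R] = Rf + β(Rm − Rf) = 0.98% + 0.5043 × (8.38% − 0.98%) = 4.7118%
α = Rp − E[R] = 25.96% − 4.7118% = 21.2482

21.25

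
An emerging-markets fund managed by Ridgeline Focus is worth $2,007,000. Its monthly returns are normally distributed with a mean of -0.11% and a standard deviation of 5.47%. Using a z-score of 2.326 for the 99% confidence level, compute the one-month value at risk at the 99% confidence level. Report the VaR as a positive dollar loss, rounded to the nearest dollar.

Return at the 99% tail: μ − z·σ = -0.11% − 2.326 × 5.47% = -0.11 − 12.72322 = -12.83322%
VaR = −(-12.83322%) × $2,007,000 = 12.83322% × $2,007,000 = $257,563

$257,563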